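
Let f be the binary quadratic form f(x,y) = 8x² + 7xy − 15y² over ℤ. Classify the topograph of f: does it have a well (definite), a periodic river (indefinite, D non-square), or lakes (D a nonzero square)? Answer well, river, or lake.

D = b²−4ac = 7² − 4·8·(-15) = 529
D = 23² is a perfect square ⇒ form factors over ℤ ⇒ lakes

lake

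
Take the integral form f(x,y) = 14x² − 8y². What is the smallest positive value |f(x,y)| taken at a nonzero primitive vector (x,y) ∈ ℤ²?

descent: ρ → (-8,16,6)  [lands on river]
river: ρ → (6,20,-2)
river: ρ → (-2,20,6)
river: ρ → (6,16,-8)
closes: descent 1, river 4
min |a| on river = 2

2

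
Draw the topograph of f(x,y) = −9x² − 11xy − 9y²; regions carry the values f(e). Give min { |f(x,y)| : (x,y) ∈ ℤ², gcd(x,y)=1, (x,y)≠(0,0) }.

translate: b→-7 (≡11 mod 18), so (9,11,9)→(9,-7,7)
flip: (9,-7,7)→(7,7,9)
reduced (well bottom): (7,7,9) with a≤c, −a<b≤a
well minimum |f| = |-7| = 7 (negative-definite)

7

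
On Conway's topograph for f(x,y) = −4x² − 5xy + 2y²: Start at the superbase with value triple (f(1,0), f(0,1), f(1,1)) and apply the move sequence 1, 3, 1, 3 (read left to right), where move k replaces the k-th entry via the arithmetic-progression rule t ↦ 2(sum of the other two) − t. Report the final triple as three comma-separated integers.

start (-4,2,-7) = (f(1,0),f(0,1),f(1,1))
replace slot 1: 2·(2+(-7)) − (-4) = -6 → (-6,2,-7)
replace slot 3: 2·((-6)+2) − (-7) = -1 → (-6,2,-1)
replace slot 1: 2·(2+(-1)) − (-6) = 8 → (8,2,-1)
replace slot 3: 2·(8+2) − (-1) = 21 → (8,2,21)

8,2,21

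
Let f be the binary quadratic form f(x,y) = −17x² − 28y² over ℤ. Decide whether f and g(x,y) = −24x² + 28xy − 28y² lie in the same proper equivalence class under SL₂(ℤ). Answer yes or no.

D₁ = -1904, D₂ = -1904
f is negative-definite; reduce −f:
−f: reduced (well bottom): (17,0,28) with a≤c, −a<b≤a
flip sign back: reduced form of f is (-17,0,-28)
g is negative-definite; reduce −g:
−g: translate: b→20 (≡-28 mod 48), so (24,-28,28)→(24,20,24)
−g: reduced (well bottom): (24,20,24) with a≤c, −a<b≤a
flip sign back: reduced form of g is (-24,-20,-24)
reduced forms (-17, 0, -28) vs (-24, -20, -24) ⇒ inequivalent

no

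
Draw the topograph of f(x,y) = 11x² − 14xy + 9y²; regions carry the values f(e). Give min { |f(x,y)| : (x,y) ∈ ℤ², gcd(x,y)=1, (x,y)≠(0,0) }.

translate: b→8 (≡-14 mod 22), so (11,-14,9)→(11,8,6)
flip: (11,8,6)→(6,-8,11)
translate: b→4 (≡-8 mod 12), so (6,-8,11)→(6,4,9)
reduced (well bottom): (6,4,9) with a≤c, −a<b≤a
well minimum = a = 6

6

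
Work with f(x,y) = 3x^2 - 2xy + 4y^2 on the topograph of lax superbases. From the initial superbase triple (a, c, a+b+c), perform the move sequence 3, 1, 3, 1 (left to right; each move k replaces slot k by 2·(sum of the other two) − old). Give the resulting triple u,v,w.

start (3,4,5) = (f(1,0),f(0,1),f(1,1))
replace slot 3: 2·(3+4) − 5 = 9 → (3,4,9)
replace slot 1: 2·(4+9) − 3 = 23 → (23,4,9)
replace slot 3: 2·(23+4) − 9 = 45 → (23,4,45)
replace slot 1: 2·(4+45) − 23 = 75 → (75,4,45)

75,4,45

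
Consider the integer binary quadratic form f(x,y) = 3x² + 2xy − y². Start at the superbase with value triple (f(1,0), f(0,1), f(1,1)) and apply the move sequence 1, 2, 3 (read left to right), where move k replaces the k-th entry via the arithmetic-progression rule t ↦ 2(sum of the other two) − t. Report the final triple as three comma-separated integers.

start (3,-1,4) = (f(1,0),f(0,1),f(1,1))
replace slot 1: 2·((-1)+4) − 3 = 3 → (3,-1,4)
replace slot 2: 2·(3+4) − (-1) = 15 → (3,15,4)
replace slot 3: 2·(3+15) − 4 = 32 → (3,15,32)

3,15,32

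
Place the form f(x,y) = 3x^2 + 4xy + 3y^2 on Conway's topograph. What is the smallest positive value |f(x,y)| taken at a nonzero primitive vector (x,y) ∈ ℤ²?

translate: b→-2 (≡4 mod 6), so (3,4,3)→(3,-2,2)
flip: (3,-2,2)→(2,2,3)
reduced (well bottom): (2,2,3) with a≤c, −a<b≤a
well minimum = a = 2

2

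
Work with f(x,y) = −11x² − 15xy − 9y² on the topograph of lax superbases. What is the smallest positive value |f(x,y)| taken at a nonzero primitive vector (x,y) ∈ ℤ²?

translate: b→-7 (≡15 mod 22), so (11,15,9)→(11,-7,5)
flip: (11,-7,5)→(5,7,11)
translate: b→-3 (≡7 mod 10), so (5,7,11)→(5,-3,9)
reduced (well bottom): (5,-3,9) with a≤c, −a<b≤a
well minimum |f| = |-5| = 5 (negative-definite)

5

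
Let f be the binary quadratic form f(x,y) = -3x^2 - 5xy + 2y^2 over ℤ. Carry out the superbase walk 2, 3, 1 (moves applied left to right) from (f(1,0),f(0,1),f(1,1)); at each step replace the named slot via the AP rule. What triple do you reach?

start (-3,2,-6) = (f(1,0),f(0,1),f(1,1))
replace slot 2: 2·((-3)+(-6)) − 2 = -20 → (-3,-20,-6)
replace slot 3: 2·((-3)+(-20)) − (-6) = -40 → (-3,-20,-40)
replace slot 1: 2·((-20)+(-40)) − (-3) = -117 → (-117,-20,-40)

-117,-20,-40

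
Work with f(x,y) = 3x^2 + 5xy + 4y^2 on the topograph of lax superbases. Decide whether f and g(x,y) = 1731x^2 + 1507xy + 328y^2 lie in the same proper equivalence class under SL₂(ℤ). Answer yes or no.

D₁ = -23, D₂ = -23
f: translate: b→-1 (≡5 mod 6), so (3,5,4)→(3,-1,2)
f: flip: (3,-1,2)→(2,1,3)
f: reduced (well bottom): (2,1,3) with a≤c, −a<b≤a
g: flip: (1731,1507,328)→(328,-1507,1731)
g: translate: b→-195 (≡-1507 mod 656), so (328,-1507,1731)→(328,-195,29)
g: flip: (328,-195,29)→(29,195,328)
g: translate: b→21 (≡195 mod 58), so (29,195,328)→(29,21,4)
g: flip: (29,21,4)→(4,-21,29)
g: translate: b→3 (≡-21 mod 8), so (4,-21,29)→(4,3,2)
g: flip: (4,3,2)→(2,-3,4)
g: translate: b→1 (≡-3 mod 4), so (2,-3,4)→(2,1,3)
g: reduced (well bottom): (2,1,3) with a≤c, −a<b≤a
reduced forms (2, 1, 3) vs (2, 1, 3) ⇒ equivalent

yes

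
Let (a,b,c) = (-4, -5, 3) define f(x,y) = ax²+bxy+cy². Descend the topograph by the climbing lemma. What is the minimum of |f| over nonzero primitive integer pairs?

descent: ρ → (3,5,-4)  [lands on river]
river: ρ → (-4,3,4)
river: ρ → (4,5,-3)
river: ρ → (-3,7,2)
river: ρ → (2,5,-6)
river: ρ → (-6,7,1)
river: ρ → (1,7,-6)
river: ρ → (-6,5,2)
river: ρ → (2,7,-3)
river: ρ → (-3,5,4)
river: ρ → (4,3,-4)
river: ρ → (-4,5,3)
river: ρ → (3,7,-2)
river: ρ → (-2,5,6)
river: ρ → (6,7,-1)
river: ρ → (-1,7,6)
river: ρ → (6,5,-2)
river: ρ → (-2,7,3)
closes: descent 1, river 18
min |a| on river = 1

1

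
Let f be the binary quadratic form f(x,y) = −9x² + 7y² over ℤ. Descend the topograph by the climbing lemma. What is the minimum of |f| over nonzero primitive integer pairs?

descent: ρ → (7,14,-2)  [lands on river]
river: ρ → (-2,14,7)
closes: descent 1, river 2
min |a| on river = 2

2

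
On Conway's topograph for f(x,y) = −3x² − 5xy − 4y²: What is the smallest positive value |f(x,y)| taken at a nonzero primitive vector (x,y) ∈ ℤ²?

translate: b→-1 (≡5 mod 6), so (3,5,4)→(3,-1,2)
flip: (3,-1,2)→(2,1,3)
reduced (well bottom): (2,1,3) with a≤c, −a<b≤a
well minimum |f| = |-2| = 2 (negative-definite)

2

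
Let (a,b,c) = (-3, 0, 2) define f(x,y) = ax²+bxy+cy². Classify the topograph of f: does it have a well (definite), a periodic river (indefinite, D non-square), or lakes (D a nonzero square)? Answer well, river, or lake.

D = b²−4ac = 0² − 4·(-3)·2 = 24
D > 0 non-square ⇒ indefinite ⇒ periodic river

river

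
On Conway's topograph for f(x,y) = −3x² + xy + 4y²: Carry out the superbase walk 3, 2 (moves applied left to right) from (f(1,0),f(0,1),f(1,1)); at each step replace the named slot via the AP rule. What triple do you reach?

start (-3,4,2) = (f(1,0),f(0,1),f(1,1))
replace slot 3: 2·((-3)+4) − 2 = 0 → (-3,4,0)
replace slot 2: 2·((-3)+0) − 4 = -10 → (-3,-10,0)

-3,-10,0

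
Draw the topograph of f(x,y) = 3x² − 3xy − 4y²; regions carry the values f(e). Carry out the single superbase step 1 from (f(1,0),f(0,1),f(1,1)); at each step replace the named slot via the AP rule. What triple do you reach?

start (3,-4,-4) = (f(1,0),f(0,1),f(1,1))
replace slot 1: 2·((-4)+(-4)) − 3 = -19 → (-19,-4,-4)

-19,-4,-4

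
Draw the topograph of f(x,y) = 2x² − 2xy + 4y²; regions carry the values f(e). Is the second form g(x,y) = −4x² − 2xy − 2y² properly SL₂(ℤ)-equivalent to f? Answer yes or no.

D₁ = -28, D₂ = -28
f: translate: b→2 (≡-2 mod 4), so (2,-2,4)→(2,2,4)
f: reduced (well bottom): (2,2,4) with a≤c, −a<b≤a
g is negative-definite; reduce −g:
−g: flip: (4,2,2)→(2,-2,4)
−g: translate: b→2 (≡-2 mod 4), so (2,-2,4)→(2,2,4)
−g: reduced (well bottom): (2,2,4) with a≤c, −a<b≤a
flip sign back: reduced form of g is (-2,-2,-4)
reduced forms (2, 2, 4) vs (-2, -2, -4) ⇒ inequivalent

no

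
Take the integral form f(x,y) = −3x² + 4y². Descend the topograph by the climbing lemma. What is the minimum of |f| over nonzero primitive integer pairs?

descent: ρ → (4,0,-3)
descent: ρ → (-3,6,1)  [lands on river]
river: ρ → (1,6,-3)
closes: descent 2, river 2
min |a| on river = 1

1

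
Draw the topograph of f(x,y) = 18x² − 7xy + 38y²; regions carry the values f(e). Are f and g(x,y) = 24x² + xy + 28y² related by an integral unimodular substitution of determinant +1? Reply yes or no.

D₁ = -2687, D₂ = -2687
f: reduced (well bottom): (18,-7,38) with a≤c, −a<b≤a
g: reduced (well bottom): (24,1,28) with a≤c, −a<b≤a
reduced forms (18, -7, 38) vs (24, 1, 28) ⇒ inequivalent

no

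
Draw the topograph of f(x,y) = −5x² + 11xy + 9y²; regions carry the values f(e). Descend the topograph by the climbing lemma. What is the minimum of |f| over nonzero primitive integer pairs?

river: ρ → (9,7,-7)
river: ρ → (-7,7,9)
river: ρ → (9,11,-5)
river: ρ → (-5,9,11)
river: ρ → (11,13,-3)
river: ρ → (-3,17,1)
river: ρ → (1,17,-3)
river: ρ → (-3,13,11)
river: ρ → (11,9,-5)
river: ρ → (-5,11,9)
closes: descent 0, river 10
min |a| on river = 1

1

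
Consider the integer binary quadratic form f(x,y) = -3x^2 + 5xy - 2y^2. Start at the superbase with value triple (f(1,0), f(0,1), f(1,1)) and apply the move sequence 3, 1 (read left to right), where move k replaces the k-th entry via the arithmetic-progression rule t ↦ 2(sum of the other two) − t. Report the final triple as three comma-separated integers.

start (-3,-2,0) = (f(1,0),f(0,1),f(1,1))
replace slot 3: 2·((-3)+(-2)) − 0 = -10 → (-3,-2,-10)
replace slot 1: 2·((-2)+(-10)) − (-3) = -21 → (-21,-2,-10)

-21,-2,-10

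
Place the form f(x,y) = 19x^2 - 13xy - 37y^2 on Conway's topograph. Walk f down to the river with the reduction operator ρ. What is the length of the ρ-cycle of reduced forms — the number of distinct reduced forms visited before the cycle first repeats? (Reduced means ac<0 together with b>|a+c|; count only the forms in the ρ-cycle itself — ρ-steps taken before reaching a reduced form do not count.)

D = 2981, ⌊√D⌋ = 54
descent: ρ → (-37,13,19)
descent: ρ → (19,25,-31)  [lands on river]
river: ρ → (-31,37,13)
river: ρ → (13,41,-25)
river: ρ → (-25,9,29)
river: ρ → (29,49,-5)
river: ρ → (-5,51,19)
ρ-cycle length = 6 (tail of 2 descent steps not counted)

6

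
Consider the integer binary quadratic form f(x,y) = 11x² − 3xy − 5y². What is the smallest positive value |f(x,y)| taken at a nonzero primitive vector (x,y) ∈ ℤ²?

descent: ρ → (-5,13,3)  [lands on river]
river: ρ → (3,11,-9)
river: ρ → (-9,7,5)
river: ρ → (5,13,-3)
river: ρ → (-3,11,9)
river: ρ → (9,7,-5)
closes: descent 1, river 6
min |a| on river = 3

3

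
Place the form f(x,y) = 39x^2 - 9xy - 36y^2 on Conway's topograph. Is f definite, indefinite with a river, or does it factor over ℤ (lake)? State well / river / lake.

D = b²−4ac = (-9)² − 4·39·(-36) = 5697
D > 0 non-square ⇒ indefinite ⇒ periodic river

river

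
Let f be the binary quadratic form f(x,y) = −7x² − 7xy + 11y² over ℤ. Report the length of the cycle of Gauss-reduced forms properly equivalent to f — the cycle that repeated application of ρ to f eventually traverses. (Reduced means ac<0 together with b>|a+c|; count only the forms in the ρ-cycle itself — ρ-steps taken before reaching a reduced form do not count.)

D = 357, ⌊√D⌋ = 18
descent: ρ → (11,7,-7)  [lands on river]
river: ρ → (-7,7,11)
river: ρ → (11,15,-3)
river: ρ → (-3,15,11)
ρ-cycle length = 4 (tail of 1 descent step not counted)

4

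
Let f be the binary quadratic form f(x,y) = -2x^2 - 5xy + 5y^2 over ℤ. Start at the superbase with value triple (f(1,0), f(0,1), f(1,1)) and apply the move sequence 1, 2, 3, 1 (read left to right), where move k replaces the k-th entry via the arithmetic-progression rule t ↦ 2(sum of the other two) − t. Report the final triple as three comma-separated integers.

start (-2,5,-2) = (f(1,0),f(0,1),f(1,1))
replace slot 1: 2·(5+(-2)) − (-2) = 8 → (8,5,-2)
replace slot 2: 2·(8+(-2)) − 5 = 7 → (8,7,-2)
replace slot 3: 2·(8+7) − (-2) = 32 → (8,7,32)
replace slot 1: 2·(7+32) − 8 = 70 → (70,7,32)

70,7,32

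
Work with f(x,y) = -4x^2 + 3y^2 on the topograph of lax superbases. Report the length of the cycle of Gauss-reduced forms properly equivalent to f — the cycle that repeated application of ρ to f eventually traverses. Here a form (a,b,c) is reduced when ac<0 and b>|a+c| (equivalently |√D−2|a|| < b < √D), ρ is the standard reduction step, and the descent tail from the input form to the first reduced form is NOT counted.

D = 48, ⌊√D⌋ = 6
descent: ρ → (3,6,-1)  [lands on river]
river: ρ → (-1,6,3)
ρ-cycle length = 2 (tail of 1 descent step not counted)

2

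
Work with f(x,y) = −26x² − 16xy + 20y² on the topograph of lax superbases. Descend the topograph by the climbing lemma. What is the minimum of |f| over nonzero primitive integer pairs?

descent: ρ → (20,16,-26)  [lands on river]
river: ρ → (-26,36,10)
river: ρ → (10,44,-10)
river: ρ → (-10,36,26)
river: ρ → (26,16,-20)
river: ρ → (-20,24,22)
river: ρ → (22,20,-22)
river: ρ → (-22,24,20)
closes: descent 1, river 8
min |a| on river = 10

10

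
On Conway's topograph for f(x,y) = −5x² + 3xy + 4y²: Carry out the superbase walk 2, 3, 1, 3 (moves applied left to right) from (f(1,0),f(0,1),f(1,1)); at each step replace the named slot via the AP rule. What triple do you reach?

start (-5,4,2) = (f(1,0),f(0,1),f(1,1))
replace slot 2: 2·((-5)+2) − 4 = -10 → (-5,-10,2)
replace slot 3: 2·((-5)+(-10)) − 2 = -32 → (-5,-10,-32)
replace slot 1: 2·((-10)+(-32)) − (-5) = -79 → (-79,-10,-32)
replace slot 3: 2·((-79)+(-10)) − (-32) = -146 → (-79,-10,-146)

-79,-10,-146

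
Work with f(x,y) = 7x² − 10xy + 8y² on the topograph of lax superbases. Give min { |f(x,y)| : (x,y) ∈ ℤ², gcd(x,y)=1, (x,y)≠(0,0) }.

translate: b→4 (≡-10 mod 14), so (7,-10,8)→(7,4,5)
flip: (7,4,5)→(5,-4,7)
reduced (well bottom): (5,-4,7) with a≤c, −a<b≤a
well minimum = a = 5

5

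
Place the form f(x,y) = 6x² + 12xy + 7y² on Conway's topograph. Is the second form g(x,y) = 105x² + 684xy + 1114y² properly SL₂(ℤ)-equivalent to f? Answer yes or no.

D₁ = -24, D₂ = -24
f: translate: b→0 (≡12 mod 12), so (6,12,7)→(6,0,1)
f: flip: (6,0,1)→(1,0,6)
f: reduced (well bottom): (1,0,6) with a≤c, −a<b≤a
g: translate: b→54 (≡684 mod 210), so (105,684,1114)→(105,54,7)
g: flip: (105,54,7)→(7,-54,105)
g: translate: b→2 (≡-54 mod 14), so (7,-54,105)→(7,2,1)
g: flip: (7,2,1)→(1,-2,7)
g: translate: b→0 (≡-2 mod 2), so (1,-2,7)→(1,0,6)
g: reduced (well bottom): (1,0,6) with a≤c, −a<b≤a
reduced forms (1, 0, 6) vs (1, 0, 6) ⇒ equivalent

yes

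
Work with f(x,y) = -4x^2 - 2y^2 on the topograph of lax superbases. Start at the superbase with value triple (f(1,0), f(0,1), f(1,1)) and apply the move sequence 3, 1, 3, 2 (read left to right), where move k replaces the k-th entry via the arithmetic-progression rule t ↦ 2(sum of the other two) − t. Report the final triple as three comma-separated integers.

start (-4,-2,-6) = (f(1,0),f(0,1),f(1,1))
replace slot 3: 2·((-4)+(-2)) − (-6) = -6 → (-4,-2,-6)
replace slot 1: 2·((-2)+(-6)) − (-4) = -12 → (-12,-2,-6)
replace slot 3: 2·((-12)+(-2)) − (-6) = -22 → (-12,-2,-22)
replace slot 2: 2·((-12)+(-22)) − (-2) = -66 → (-12,-66,-22)

-12,-66,-22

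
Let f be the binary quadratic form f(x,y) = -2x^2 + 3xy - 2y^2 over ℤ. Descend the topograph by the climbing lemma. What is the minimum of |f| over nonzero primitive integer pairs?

translate: b→1 (≡-3 mod 4), so (2,-3,2)→(2,1,1)
flip: (2,1,1)→(1,-1,2)
translate: b→1 (≡-1 mod 2), so (1,-1,2)→(1,1,2)
reduced (well bottom): (1,1,2) with a≤c, −a<b≤a
well minimum |f| = |-1| = 1 (negative-definite)

1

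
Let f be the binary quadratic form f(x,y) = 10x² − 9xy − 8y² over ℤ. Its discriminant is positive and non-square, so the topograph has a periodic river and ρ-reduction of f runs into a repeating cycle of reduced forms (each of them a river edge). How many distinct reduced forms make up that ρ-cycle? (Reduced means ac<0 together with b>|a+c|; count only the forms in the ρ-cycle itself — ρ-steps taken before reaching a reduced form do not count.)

D = 401, ⌊√D⌋ = 20
descent: ρ → (-8,9,10)  [lands on river]
river: ρ → (10,11,-7)
river: ρ → (-7,17,4)
river: ρ → (4,15,-11)
river: ρ → (-11,7,8)
river: ρ → (8,9,-10)
river: ρ → (-10,11,7)
river: ρ → (7,17,-4)
river: ρ → (-4,15,11)
river: ρ → (11,7,-8)
ρ-cycle length = 10 (tail of 1 descent step not counted)

10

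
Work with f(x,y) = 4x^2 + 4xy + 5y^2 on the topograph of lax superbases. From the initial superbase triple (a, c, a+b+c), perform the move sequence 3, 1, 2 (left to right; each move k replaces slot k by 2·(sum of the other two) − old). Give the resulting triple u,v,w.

start (4,5,13) = (f(1,0),f(0,1),f(1,1))
replace slot 3: 2·(4+5) − 13 = 5 → (4,5,5)
replace slot 1: 2·(5+5) − 4 = 16 → (16,5,5)
replace slot 2: 2·(16+5) − 5 = 37 → (16,37,5)

16,37,5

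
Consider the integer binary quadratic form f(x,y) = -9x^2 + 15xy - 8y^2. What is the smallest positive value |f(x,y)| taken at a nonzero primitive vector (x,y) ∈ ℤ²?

translate: b→3 (≡-15 mod 18), so (9,-15,8)→(9,3,2)
flip: (9,3,2)→(2,-3,9)
translate: b→1 (≡-3 mod 4), so (2,-3,9)→(2,1,8)
reduced (well bottom): (2,1,8) with a≤c, −a<b≤a
well minimum |f| = |-2| = 2 (negative-definite)

2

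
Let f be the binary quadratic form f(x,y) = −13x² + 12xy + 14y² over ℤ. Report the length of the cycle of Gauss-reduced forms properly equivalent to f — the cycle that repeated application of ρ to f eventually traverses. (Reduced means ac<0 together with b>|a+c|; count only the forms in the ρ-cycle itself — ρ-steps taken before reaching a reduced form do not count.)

D = 872, ⌊√D⌋ = 29
river: ρ → (14,16,-11)
river: ρ → (-11,28,2)
river: ρ → (2,28,-11)
river: ρ → (-11,16,14)
river: ρ → (14,12,-13)
river: ρ → (-13,14,13)
river: ρ → (13,12,-14)
river: ρ → (-14,16,11)
river: ρ → (11,28,-2)
river: ρ → (-2,28,11)
river: ρ → (11,16,-14)
river: ρ → (-14,12,13)
river: ρ → (13,14,-13)
river: ρ → (-13,12,14)
ρ-cycle length = 14 (tail of 0 descent steps not counted)

14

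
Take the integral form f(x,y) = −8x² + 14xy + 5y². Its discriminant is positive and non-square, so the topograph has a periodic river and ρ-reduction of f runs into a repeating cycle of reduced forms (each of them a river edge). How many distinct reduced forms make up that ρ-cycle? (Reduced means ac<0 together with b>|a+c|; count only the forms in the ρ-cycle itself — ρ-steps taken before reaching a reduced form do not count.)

D = 356, ⌊√D⌋ = 18
river: ρ → (5,16,-5)
river: ρ → (-5,14,8)
river: ρ → (8,18,-1)
river: ρ → (-1,18,8)
river: ρ → (8,14,-5)
river: ρ → (-5,16,5)
river: ρ → (5,14,-8)
river: ρ → (-8,18,1)
river: ρ → (1,18,-8)
river: ρ → (-8,14,5)
ρ-cycle length = 10 (tail of 0 descent steps not counted)

10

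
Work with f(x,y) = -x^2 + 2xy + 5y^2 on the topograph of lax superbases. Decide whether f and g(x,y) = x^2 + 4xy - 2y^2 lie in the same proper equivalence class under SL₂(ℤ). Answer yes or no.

D₁ = 24, D₂ = 24
river cycle of f (length 2): (-1, 4, 2), (2, 4, -1)
river cycle of g (length 2): (-2, 4, 1), (1, 4, -2)
cycles differ ⇒ inequivalent

no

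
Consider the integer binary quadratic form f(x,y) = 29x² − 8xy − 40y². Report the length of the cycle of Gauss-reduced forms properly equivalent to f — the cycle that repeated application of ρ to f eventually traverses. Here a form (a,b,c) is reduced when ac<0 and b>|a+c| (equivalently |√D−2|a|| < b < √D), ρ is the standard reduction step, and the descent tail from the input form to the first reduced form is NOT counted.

D = 4704, ⌊√D⌋ = 68
descent: ρ → (-40,8,29)
descent: ρ → (29,50,-19)  [lands on river]
river: ρ → (-19,64,8)
river: ρ → (8,64,-19)
river: ρ → (-19,50,29)
river: ρ → (29,66,-3)
river: ρ → (-3,66,29)
ρ-cycle length = 6 (tail of 2 descent steps not counted)

6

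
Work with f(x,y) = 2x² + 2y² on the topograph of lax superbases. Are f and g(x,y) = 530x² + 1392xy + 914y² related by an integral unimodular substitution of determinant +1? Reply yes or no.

D₁ = -16, D₂ = -16
f: reduced (well bottom): (2,0,2) with a≤c, −a<b≤a
g: translate: b→332 (≡1392 mod 1060), so (530,1392,914)→(530,332,52)
g: flip: (530,332,52)→(52,-332,530)
g: translate: b→-20 (≡-332 mod 104), so (52,-332,530)→(52,-20,2)
g: flip: (52,-20,2)→(2,20,52)
g: translate: b→0 (≡20 mod 4), so (2,20,52)→(2,0,2)
g: reduced (well bottom): (2,0,2) with a≤c, −a<b≤a
reduced forms (2, 0, 2) vs (2, 0, 2) ⇒ equivalent

yes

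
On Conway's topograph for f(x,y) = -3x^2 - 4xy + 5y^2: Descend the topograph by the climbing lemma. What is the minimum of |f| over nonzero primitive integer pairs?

descent: ρ → (5,4,-3)  [lands on river]
river: ρ → (-3,8,1)
river: ρ → (1,8,-3)
river: ρ → (-3,4,5)
river: ρ → (5,6,-2)
river: ρ → (-2,6,5)
closes: descent 1, river 6
min |a| on river = 1

1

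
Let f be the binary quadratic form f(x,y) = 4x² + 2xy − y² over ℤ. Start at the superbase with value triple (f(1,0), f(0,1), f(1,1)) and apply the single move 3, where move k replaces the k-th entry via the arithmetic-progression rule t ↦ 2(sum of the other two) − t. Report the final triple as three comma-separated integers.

start (4,-1,5) = (f(1,0),f(0,1),f(1,1))
replace slot 3: 2·(4+(-1)) − 5 = 1 → (4,-1,1)

4,-1,1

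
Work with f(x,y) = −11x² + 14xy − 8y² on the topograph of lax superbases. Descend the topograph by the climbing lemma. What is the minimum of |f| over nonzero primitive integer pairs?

translate: b→8 (≡-14 mod 22), so (11,-14,8)→(11,8,5)
flip: (11,8,5)→(5,-8,11)
translate: b→2 (≡-8 mod 10), so (5,-8,11)→(5,2,8)
reduced (well bottom): (5,2,8) with a≤c, −a<b≤a
well minimum |f| = |-5| = 5 (negative-definite)

5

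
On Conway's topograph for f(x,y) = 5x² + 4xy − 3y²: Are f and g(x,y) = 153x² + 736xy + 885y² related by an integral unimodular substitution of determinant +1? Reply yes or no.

D₁ = 76, D₂ = 76
river cycle of f (length 6): (-3, 8, 1), (1, 8, -3), (-3, 4, 5), (5, 6, -2), (-2, 6, 5), (5, 4, -3)
river cycle of g (length 6): (5, 4, -3), (-3, 8, 1), (1, 8, -3), (-3, 4, 5), (5, 6, -2), (-2, 6, 5)
cycles coincide ⇒ equivalent

yes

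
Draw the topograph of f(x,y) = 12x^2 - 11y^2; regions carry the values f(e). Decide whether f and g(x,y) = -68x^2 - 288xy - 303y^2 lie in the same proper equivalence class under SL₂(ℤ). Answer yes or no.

D₁ = 528, D₂ = 528
river cycle of f (length 2): (-11, 22, 1), (1, 22, -11)
river cycle of g (length 2): (1, 22, -11), (-11, 22, 1)
cycles coincide ⇒ equivalent

yes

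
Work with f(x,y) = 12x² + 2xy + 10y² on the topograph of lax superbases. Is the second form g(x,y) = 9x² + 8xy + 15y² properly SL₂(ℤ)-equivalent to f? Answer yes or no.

D₁ = -476, D₂ = -476
f: flip: (12,2,10)→(10,-2,12)
f: reduced (well bottom): (10,-2,12) with a≤c, −a<b≤a
g: reduced (well bottom): (9,8,15) with a≤c, −a<b≤a
reduced forms (10, -2, 12) vs (9, 8, 15) ⇒ inequivalent

no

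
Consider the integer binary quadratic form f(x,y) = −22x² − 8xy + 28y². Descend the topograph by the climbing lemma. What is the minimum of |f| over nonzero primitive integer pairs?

descent: ρ → (28,8,-22)  [lands on river]
river: ρ → (-22,36,14)
river: ρ → (14,48,-4)
river: ρ → (-4,48,14)
river: ρ → (14,36,-22)
river: ρ → (-22,8,28)
river: ρ → (28,48,-2)
river: ρ → (-2,48,28)
closes: descent 1, river 8
min |a| on river = 2

2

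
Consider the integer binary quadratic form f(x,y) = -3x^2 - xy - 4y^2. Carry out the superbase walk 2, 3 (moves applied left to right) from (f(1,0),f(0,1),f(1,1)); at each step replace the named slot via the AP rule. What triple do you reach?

start (-3,-4,-8) = (f(1,0),f(0,1),f(1,1))
replace slot 2: 2·((-3)+(-8)) − (-4) = -18 → (-3,-18,-8)
replace slot 3: 2·((-3)+(-18)) − (-8) = -34 → (-3,-18,-34)

-3,-18,-34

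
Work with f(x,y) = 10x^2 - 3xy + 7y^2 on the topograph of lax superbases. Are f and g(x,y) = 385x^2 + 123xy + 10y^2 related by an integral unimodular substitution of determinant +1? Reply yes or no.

D₁ = -271, D₂ = -271
f: flip: (10,-3,7)→(7,3,10)
f: reduced (well bottom): (7,3,10) with a≤c, −a<b≤a
g: flip: (385,123,10)→(10,-123,385)
g: translate: b→-3 (≡-123 mod 20), so (10,-123,385)→(10,-3,7)
g: flip: (10,-3,7)→(7,3,10)
g: reduced (well bottom): (7,3,10) with a≤c, −a<b≤a
reduced forms (7, 3, 10) vs (7, 3, 10) ⇒ equivalent

yes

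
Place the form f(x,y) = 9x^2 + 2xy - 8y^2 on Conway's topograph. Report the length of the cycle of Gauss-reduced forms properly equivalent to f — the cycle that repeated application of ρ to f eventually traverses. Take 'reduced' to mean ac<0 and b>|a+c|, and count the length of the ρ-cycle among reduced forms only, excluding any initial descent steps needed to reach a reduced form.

D = 292, ⌊√D⌋ = 17
river: ρ → (-8,14,3)
river: ρ → (3,16,-3)
river: ρ → (-3,14,8)
river: ρ → (8,2,-9)
river: ρ → (-9,16,1)
river: ρ → (1,16,-9)
river: ρ → (-9,2,8)
river: ρ → (8,14,-3)
river: ρ → (-3,16,3)
river: ρ → (3,14,-8)
river: ρ → (-8,2,9)
river: ρ → (9,16,-1)
river: ρ → (-1,16,9)
river: ρ → (9,2,-8)
ρ-cycle length = 14 (tail of 0 descent steps not counted)

14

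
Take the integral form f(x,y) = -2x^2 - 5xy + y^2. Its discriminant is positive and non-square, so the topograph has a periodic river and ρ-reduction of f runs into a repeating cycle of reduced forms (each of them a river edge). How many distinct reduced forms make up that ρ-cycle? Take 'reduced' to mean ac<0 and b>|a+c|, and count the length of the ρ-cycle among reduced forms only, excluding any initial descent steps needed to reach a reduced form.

D = 33, ⌊√D⌋ = 5
descent: ρ → (1,5,-2)  [lands on river]
river: ρ → (-2,3,3)
river: ρ → (3,3,-2)
river: ρ → (-2,5,1)
ρ-cycle length = 4 (tail of 1 descent step not counted)

4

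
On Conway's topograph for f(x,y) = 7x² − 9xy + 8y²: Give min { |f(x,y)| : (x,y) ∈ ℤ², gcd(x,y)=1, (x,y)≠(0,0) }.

translate: b→5 (≡-9 mod 14), so (7,-9,8)→(7,5,6)
flip: (7,5,6)→(6,-5,7)
reduced (well bottom): (6,-5,7) with a≤c, −a<b≤a
well minimum = a = 6

6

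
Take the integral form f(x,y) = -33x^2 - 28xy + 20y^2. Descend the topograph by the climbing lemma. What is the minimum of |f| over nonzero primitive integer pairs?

descent: ρ → (20,28,-33)  [lands on river]
river: ρ → (-33,38,15)
river: ρ → (15,52,-12)
river: ρ → (-12,44,31)
river: ρ → (31,18,-25)
river: ρ → (-25,32,24)
river: ρ → (24,16,-33)
river: ρ → (-33,50,7)
river: ρ → (7,48,-40)
river: ρ → (-40,32,15)
river: ρ → (15,58,-1)
river: ρ → (-1,58,15)
river: ρ → (15,32,-40)
river: ρ → (-40,48,7)
river: ρ → (7,50,-33)
river: ρ → (-33,16,24)
river: ρ → (24,32,-25)
river: ρ → (-25,18,31)
river: ρ → (31,44,-12)
river: ρ → (-12,52,15)
river: ρ → (15,38,-33)
river: ρ → (-33,28,20)
river: ρ → (20,52,-9)
river: ρ → (-9,56,8)
river: ρ → (8,56,-9)
river: ρ → (-9,52,20)
closes: descent 1, river 26
min |a| on river = 1

1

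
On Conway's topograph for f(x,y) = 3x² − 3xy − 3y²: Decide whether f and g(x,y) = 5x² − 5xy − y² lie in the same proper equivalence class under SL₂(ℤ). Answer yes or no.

D₁ = 45, D₂ = 45
river cycle of f (length 2): (-3, 3, 3), (3, 3, -3)
river cycle of g (length 2): (-1, 5, 5), (5, 5, -1)
cycles differ ⇒ inequivalent

no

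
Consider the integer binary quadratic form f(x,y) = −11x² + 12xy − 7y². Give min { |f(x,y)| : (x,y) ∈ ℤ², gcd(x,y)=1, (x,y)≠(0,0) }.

translate: b→10 (≡-12 mod 22), so (11,-12,7)→(11,10,6)
flip: (11,10,6)→(6,-10,11)
translate: b→2 (≡-10 mod 12), so (6,-10,11)→(6,2,7)
reduced (well bottom): (6,2,7) with a≤c, −a<b≤a
well minimum |f| = |-6| = 6 (negative-definite)

6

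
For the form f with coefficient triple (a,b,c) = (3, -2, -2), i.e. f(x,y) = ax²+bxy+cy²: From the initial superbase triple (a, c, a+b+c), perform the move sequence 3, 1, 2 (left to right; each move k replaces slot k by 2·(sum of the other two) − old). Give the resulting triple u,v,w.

start (3,-2,-1) = (f(1,0),f(0,1),f(1,1))
replace slot 3: 2·(3+(-2)) − (-1) = 3 → (3,-2,3)
replace slot 1: 2·((-2)+3) − 3 = -1 → (-1,-2,3)
replace slot 2: 2·((-1)+3) − (-2) = 6 → (-1,6,3)

-1,6,3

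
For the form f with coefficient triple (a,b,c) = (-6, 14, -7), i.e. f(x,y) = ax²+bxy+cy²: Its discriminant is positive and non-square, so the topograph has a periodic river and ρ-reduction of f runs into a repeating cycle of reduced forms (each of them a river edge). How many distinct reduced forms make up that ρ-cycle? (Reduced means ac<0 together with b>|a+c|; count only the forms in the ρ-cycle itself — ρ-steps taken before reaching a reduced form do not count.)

D = 28, ⌊√D⌋ = 5
descent: ρ → (-7,0,1)
descent: ρ → (1,4,-3)  [lands on river]
river: ρ → (-3,2,2)
river: ρ → (2,2,-3)
river: ρ → (-3,4,1)
ρ-cycle length = 4 (tail of 2 descent steps not counted)

4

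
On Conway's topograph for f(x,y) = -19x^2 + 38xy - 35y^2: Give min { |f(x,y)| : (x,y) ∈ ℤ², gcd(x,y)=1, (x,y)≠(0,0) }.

translate: b→0 (≡-38 mod 38), so (19,-38,35)→(19,0,16)
flip: (19,0,16)→(16,0,19)
reduced (well bottom): (16,0,19) with a≤c, −a<b≤a
well minimum |f| = |-16| = 16 (negative-definite)

16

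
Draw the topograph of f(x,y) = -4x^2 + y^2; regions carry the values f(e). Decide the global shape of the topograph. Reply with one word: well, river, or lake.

D = b²−4ac = 0² − 4·(-4)·1 = 16
D = 4² is a perfect square ⇒ form factors over ℤ ⇒ lakes

lake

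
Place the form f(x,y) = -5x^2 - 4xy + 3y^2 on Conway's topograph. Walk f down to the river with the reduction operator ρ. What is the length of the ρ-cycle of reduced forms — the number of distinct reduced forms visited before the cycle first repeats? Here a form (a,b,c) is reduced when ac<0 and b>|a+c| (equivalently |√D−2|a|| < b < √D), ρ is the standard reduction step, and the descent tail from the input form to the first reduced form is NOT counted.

D = 76, ⌊√D⌋ = 8
descent: ρ → (3,4,-5)  [lands on river]
river: ρ → (-5,6,2)
river: ρ → (2,6,-5)
river: ρ → (-5,4,3)
river: ρ → (3,8,-1)
river: ρ → (-1,8,3)
ρ-cycle length = 6 (tail of 1 descent step not counted)

6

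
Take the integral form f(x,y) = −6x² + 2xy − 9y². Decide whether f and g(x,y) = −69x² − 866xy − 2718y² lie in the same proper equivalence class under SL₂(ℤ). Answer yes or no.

D₁ = -212, D₂ = -212
f is negative-definite; reduce −f:
−f: reduced (well bottom): (6,-2,9) with a≤c, −a<b≤a
flip sign back: reduced form of f is (-6,2,-9)
g is negative-definite; reduce −g:
−g: translate: b→38 (≡866 mod 138), so (69,866,2718)→(69,38,6)
−g: flip: (69,38,6)→(6,-38,69)
−g: translate: b→-2 (≡-38 mod 12), so (6,-38,69)→(6,-2,9)
−g: reduced (well bottom): (6,-2,9) with a≤c, −a<b≤a
flip sign back: reduced form of g is (-6,2,-9)
reduced forms (-6, 2, -9) vs (-6, 2, -9) ⇒ equivalent

yes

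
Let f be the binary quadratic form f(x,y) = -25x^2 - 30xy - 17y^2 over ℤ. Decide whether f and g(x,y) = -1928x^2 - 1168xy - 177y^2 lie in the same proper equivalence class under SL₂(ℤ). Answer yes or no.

D₁ = -800, D₂ = -800
f is negative-definite; reduce −f:
−f: translate: b→-20 (≡30 mod 50), so (25,30,17)→(25,-20,12)
−f: flip: (25,-20,12)→(12,20,25)
−f: translate: b→-4 (≡20 mod 24), so (12,20,25)→(12,-4,17)
−f: reduced (well bottom): (12,-4,17) with a≤c, −a<b≤a
flip sign back: reduced form of f is (-12,4,-17)
g is negative-definite; reduce −g:
−g: flip: (1928,1168,177)→(177,-1168,1928)
−g: translate: b→-106 (≡-1168 mod 354), so (177,-1168,1928)→(177,-106,17)
−g: flip: (177,-106,17)→(17,106,177)
−g: translate: b→4 (≡106 mod 34), so (17,106,177)→(17,4,12)
−g: flip: (17,4,12)→(12,-4,17)
−g: reduced (well bottom): (12,-4,17) with a≤c, −a<b≤a
flip sign back: reduced form of g is (-12,4,-17)
reduced forms (-12, 4, -17) vs (-12, 4, -17) ⇒ equivalent

yes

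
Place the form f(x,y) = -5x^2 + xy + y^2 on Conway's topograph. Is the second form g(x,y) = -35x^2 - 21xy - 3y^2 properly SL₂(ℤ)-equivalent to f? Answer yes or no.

D₁ = 21, D₂ = 21
river cycle of f (length 2): (1, 3, -3), (-3, 3, 1)
river cycle of g (length 2): (-3, 3, 1), (1, 3, -3)
cycles coincide ⇒ equivalent

yes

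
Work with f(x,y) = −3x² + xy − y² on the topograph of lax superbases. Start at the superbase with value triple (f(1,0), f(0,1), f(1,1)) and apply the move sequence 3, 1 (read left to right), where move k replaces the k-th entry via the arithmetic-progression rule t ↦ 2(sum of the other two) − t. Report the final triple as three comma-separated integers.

start (-3,-1,-3) = (f(1,0),f(0,1),f(1,1))
replace slot 3: 2·((-3)+(-1)) − (-3) = -5 → (-3,-1,-5)
replace slot 1: 2·((-1)+(-5)) − (-3) = -9 → (-9,-1,-5)

-9,-1,-5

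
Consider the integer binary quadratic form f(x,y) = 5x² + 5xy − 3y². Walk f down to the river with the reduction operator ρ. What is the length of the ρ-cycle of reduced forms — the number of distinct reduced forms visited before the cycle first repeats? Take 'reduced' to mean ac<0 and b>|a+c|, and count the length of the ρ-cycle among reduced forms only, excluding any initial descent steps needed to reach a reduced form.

D = 85, ⌊√D⌋ = 9
river: ρ → (-3,7,3)
river: ρ → (3,5,-5)
river: ρ → (-5,5,3)
river: ρ → (3,7,-3)
river: ρ → (-3,5,5)
river: ρ → (5,5,-3)
ρ-cycle length = 6 (tail of 0 descent steps not counted)

6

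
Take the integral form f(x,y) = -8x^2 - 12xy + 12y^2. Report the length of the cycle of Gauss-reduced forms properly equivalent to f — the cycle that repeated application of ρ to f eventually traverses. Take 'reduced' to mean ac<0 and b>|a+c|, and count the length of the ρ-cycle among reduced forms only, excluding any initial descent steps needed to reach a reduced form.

D = 528, ⌊√D⌋ = 22
descent: ρ → (12,12,-8)  [lands on river]
river: ρ → (-8,20,4)
river: ρ → (4,20,-8)
river: ρ → (-8,12,12)
ρ-cycle length = 4 (tail of 1 descent step not counted)

4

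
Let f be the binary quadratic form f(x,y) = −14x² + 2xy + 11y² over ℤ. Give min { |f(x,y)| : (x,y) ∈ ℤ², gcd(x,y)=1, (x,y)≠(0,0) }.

descent: ρ → (11,20,-5)  [lands on river]
river: ρ → (-5,20,11)
river: ρ → (11,24,-1)
river: ρ → (-1,24,11)
closes: descent 1, river 4
min |a| on river = 1

1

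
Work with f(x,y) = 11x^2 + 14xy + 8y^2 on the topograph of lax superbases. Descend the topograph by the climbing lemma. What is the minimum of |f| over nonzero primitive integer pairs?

translate: b→-8 (≡14 mod 22), so (11,14,8)→(11,-8,5)
flip: (11,-8,5)→(5,8,11)
translate: b→-2 (≡8 mod 10), so (5,8,11)→(5,-2,8)
reduced (well bottom): (5,-2,8) with a≤c, −a<b≤a
well minimum = a = 5

5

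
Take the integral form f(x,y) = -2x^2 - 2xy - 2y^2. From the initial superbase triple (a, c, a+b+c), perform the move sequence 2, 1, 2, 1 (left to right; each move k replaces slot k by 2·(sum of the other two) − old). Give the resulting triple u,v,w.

start (-2,-2,-6) = (f(1,0),f(0,1),f(1,1))
replace slot 2: 2·((-2)+(-6)) − (-2) = -14 → (-2,-14,-6)
replace slot 1: 2·((-14)+(-6)) − (-2) = -38 → (-38,-14,-6)
replace slot 2: 2·((-38)+(-6)) − (-14) = -74 → (-38,-74,-6)
replace slot 1: 2·((-74)+(-6)) − (-38) = -122 → (-122,-74,-6)

-122,-74,-6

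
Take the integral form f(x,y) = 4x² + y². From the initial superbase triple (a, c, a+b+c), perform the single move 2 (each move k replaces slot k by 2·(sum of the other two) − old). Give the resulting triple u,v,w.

start (4,1,5) = (f(1,0),f(0,1),f(1,1))
replace slot 2: 2·(4+5) − 1 = 17 → (4,17,5)

4,17,5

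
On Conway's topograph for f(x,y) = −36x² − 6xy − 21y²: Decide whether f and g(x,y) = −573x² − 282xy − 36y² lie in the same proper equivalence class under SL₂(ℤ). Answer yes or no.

D₁ = -2988, D₂ = -2988
f is negative-definite; reduce −f:
−f: flip: (36,6,21)→(21,-6,36)
−f: reduced (well bottom): (21,-6,36) with a≤c, −a<b≤a
flip sign back: reduced form of f is (-21,6,-36)
g is negative-definite; reduce −g:
−g: flip: (573,282,36)→(36,-282,573)
−g: translate: b→6 (≡-282 mod 72), so (36,-282,573)→(36,6,21)
−g: flip: (36,6,21)→(21,-6,36)
−g: reduced (well bottom): (21,-6,36) with a≤c, −a<b≤a
flip sign back: reduced form of g is (-21,6,-36)
reduced forms (-21, 6, -36) vs (-21, 6, -36) ⇒ equivalent

yes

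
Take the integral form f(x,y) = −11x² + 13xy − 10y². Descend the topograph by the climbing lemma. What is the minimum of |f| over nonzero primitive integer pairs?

translate: b→9 (≡-13 mod 22), so (11,-13,10)→(11,9,8)
flip: (11,9,8)→(8,-9,11)
translate: b→7 (≡-9 mod 16), so (8,-9,11)→(8,7,10)
reduced (well bottom): (8,7,10) with a≤c, −a<b≤a
well minimum |f| = |-8| = 8 (negative-definite)

8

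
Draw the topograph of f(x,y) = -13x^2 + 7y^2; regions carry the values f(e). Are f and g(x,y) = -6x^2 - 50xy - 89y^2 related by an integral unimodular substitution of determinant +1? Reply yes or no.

D₁ = 364, D₂ = 364
river cycle of f (length 8): (7, 14, -6), (-6, 10, 11), (11, 12, -5), (-5, 18, 2), (2, 18, -5), (-5, 12, 11), (11, 10, -6), (-6, 14, 7)
river cycle of g (length 8): (-6, 10, 11), (11, 12, -5), (-5, 18, 2), (2, 18, -5), (-5, 12, 11), (11, 10, -6), (-6, 14, 7), (7, 14, -6)
cycles coincide ⇒ equivalent

yes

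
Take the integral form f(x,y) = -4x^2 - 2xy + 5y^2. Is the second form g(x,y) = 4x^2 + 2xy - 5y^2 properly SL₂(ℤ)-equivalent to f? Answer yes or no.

D₁ = 84, D₂ = 84
river cycle of f (length 6): (5, 2, -4), (-4, 6, 3), (3, 6, -4), (-4, 2, 5), (5, 8, -1), (-1, 8, 5)
river cycle of g (length 6): (-5, 8, 1), (1, 8, -5), (-5, 2, 4), (4, 6, -3), (-3, 6, 4), (4, 2, -5)
cycles differ ⇒ inequivalent

no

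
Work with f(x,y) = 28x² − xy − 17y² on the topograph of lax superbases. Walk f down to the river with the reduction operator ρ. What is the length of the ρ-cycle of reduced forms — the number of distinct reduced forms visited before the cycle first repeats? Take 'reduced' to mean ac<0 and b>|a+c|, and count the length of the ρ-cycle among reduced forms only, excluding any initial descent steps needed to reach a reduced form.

D = 1905, ⌊√D⌋ = 43
descent: ρ → (-17,35,10)  [lands on river]
river: ρ → (10,25,-32)
river: ρ → (-32,39,3)
river: ρ → (3,39,-32)
river: ρ → (-32,25,10)
river: ρ → (10,35,-17)
river: ρ → (-17,33,12)
river: ρ → (12,39,-8)
river: ρ → (-8,41,7)
river: ρ → (7,43,-2)
river: ρ → (-2,41,28)
river: ρ → (28,15,-15)
river: ρ → (-15,15,28)
river: ρ → (28,41,-2)
river: ρ → (-2,43,7)
river: ρ → (7,41,-8)
river: ρ → (-8,39,12)
river: ρ → (12,33,-17)
ρ-cycle length = 18 (tail of 1 descent step not counted)

18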